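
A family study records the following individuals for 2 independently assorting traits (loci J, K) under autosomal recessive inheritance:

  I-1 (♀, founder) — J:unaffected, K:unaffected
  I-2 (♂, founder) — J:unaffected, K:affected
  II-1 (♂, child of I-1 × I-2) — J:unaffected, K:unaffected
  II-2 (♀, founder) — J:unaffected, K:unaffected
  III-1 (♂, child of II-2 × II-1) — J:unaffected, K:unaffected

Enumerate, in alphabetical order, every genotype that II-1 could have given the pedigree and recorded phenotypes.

J/I-1 un ·: JJ|Jj
J/I-2 un ·: JJ|Jj
J/II-1 un I-1×I-2: JJ|Jj
J/II-2 un ·: JJ|Jj
J/III-1 un II-2×II-1: JJ|Jj
⇒ J over [I-1,I-2,II-1,II-2,III-1]: 24 consistent
K/I-1 un ·: KK|Kk
K/I-2 aff ·: kk
K/II-1 un I-1×I-2: Kk
K/II-2 un ·: KK|Kk
K/III-1 un II-2×II-1: KK|Kk
⇒ K over [I-1,I-2,II-1,II-2,III-1]: 8 consistent

II-1 ∈ {JJ Kk, Jj Kk}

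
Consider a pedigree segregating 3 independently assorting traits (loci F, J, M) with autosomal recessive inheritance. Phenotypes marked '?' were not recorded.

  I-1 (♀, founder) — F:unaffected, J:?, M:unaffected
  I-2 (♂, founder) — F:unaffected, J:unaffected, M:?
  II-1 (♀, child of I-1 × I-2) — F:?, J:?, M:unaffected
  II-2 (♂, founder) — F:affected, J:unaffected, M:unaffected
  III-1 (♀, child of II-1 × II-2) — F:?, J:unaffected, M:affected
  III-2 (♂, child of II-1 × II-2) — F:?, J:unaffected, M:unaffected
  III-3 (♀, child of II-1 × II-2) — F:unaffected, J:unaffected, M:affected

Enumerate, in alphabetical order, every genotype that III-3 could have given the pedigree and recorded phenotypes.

III-3 ∈ {Ff JJ mm, Ff Jj mm}

F/I-1 un ·: FF|Ff
F/I-2 un ·: FF|Ff
F/II-1 ? I-1×I-2: FF|Ff
F/II-2 aff ·: ff
F/III-1 ? II-1×II-2: Ff|ff
F/III-2 ? II-1×II-2: Ff|ff
F/III-3 un II-1×II-2: Ff
⇒ F over [I-1,I-2,II-1,II-2,III-1,III-2,III-3]: 16 consistent
J/I-1 ? ·: JJ|Jj|jj
J/I-2 un ·: JJ|Jj
J/II-1 ? I-1×I-2: JJ|Jj|jj
J/II-2 un ·: JJ|Jj
J/III-1 un II-1×II-2: JJ|Jj
J/III-2 un II-1×II-2: JJ|Jj
J/III-3 un II-1×II-2: JJ|Jj
⇒ J over [I-1,I-2,II-1,II-2,III-1,III-2,III-3]: 120 consistent
M/I-1 un ·: MM|Mm
M/I-2 ? ·: MM|Mm|mm
M/II-1 un I-1×I-2: Mm
M/II-2 un ·: Mm
M/III-1 aff II-1×II-2: mm
M/III-2 un II-1×II-2: MM|Mm
M/III-3 aff II-1×II-2: mm
⇒ M over [I-1,I-2,II-1,II-2,III-1,III-2,III-3]: 10 consistent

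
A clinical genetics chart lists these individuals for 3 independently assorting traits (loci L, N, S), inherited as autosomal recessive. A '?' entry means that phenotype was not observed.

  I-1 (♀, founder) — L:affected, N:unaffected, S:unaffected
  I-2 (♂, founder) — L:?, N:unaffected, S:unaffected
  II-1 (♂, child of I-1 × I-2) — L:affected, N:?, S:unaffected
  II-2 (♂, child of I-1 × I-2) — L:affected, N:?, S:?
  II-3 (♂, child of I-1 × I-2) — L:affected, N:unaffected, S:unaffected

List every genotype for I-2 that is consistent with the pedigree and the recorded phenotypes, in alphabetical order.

I-2 ∈ {Ll NN SS, Ll NN Ss, Ll Nn SS, Ll Nn Ss, ll NN SS, ll NN Ss, ll Nn SS, ll Nn Ss}

L/I-1 aff ·: ll
L/I-2 ? ·: Ll|ll
L/II-1 aff I-1×I-2: ll
L/II-2 aff I-1×I-2: ll
L/II-3 aff I-1×I-2: ll
⇒ L over [I-1,I-2,II-1,II-2,II-3]: 2 consistent
N/I-1 un ·: NN|Nn
N/I-2 un ·: NN|Nn
N/II-1 ? I-1×I-2: NN|Nn|nn
N/II-2 ? I-1×I-2: NN|Nn|nn
N/II-3 un I-1×I-2: NN|Nn
⇒ N over [I-1,I-2,II-1,II-2,II-3]: 35 consistent
S/I-1 un ·: SS|Ss
S/I-2 un ·: SS|Ss
S/II-1 un I-1×I-2: SS|Ss
S/II-2 ? I-1×I-2: SS|Ss|ss
S/II-3 un I-1×I-2: SS|Ss
⇒ S over [I-1,I-2,II-1,II-2,II-3]: 29 consistent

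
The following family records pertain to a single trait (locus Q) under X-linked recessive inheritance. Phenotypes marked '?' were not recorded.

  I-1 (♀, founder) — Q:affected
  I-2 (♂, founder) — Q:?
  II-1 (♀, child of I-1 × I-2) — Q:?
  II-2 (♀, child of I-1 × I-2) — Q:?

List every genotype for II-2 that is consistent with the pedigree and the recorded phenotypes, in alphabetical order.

Q/I-1 aff ·: X^qX^q
Q/I-2 ? ·: X^QY|X^qY
Q/II-1 ? I-1×I-2: X^QX^q|X^qX^q
Q/II-2 ? I-1×I-2: X^QX^q|X^qX^q
⇒ Q over [I-1,I-2,II-1,II-2]: 2 consistent

II-2 ∈ {X^QX^q, X^qX^q}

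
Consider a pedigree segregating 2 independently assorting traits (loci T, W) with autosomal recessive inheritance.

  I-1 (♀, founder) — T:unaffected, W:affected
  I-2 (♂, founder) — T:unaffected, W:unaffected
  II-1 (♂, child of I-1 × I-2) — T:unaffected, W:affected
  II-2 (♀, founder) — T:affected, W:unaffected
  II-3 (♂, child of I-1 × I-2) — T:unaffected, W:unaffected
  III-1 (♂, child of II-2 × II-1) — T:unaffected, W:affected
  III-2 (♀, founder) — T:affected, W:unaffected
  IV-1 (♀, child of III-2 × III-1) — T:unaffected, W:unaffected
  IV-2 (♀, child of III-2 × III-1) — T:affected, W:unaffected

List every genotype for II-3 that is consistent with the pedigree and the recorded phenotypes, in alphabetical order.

II-3 ∈ {TT Ww, Tt Ww}

T/I-1 un ·: TT|Tt
T/I-2 un ·: TT|Tt
T/II-1 un I-1×I-2: TT|Tt
T/II-2 aff ·: tt
T/II-3 un I-1×I-2: TT|Tt
T/III-1 un II-2×II-1: Tt
T/III-2 aff ·: tt
T/IV-1 un III-2×III-1: Tt
T/IV-2 aff III-2×III-1: tt
⇒ T over [I-1,I-2,II-1,II-2,II-3,III-1,III-2,IV-1,IV-2]: 13 consistent
W/I-1 aff ·: ww
W/I-2 un ·: Ww
W/II-1 aff I-1×I-2: ww
W/II-2 un ·: Ww
W/II-3 un I-1×I-2: Ww
W/III-1 aff II-2×II-1: ww
W/III-2 un ·: WW|Ww
W/IV-1 un III-2×III-1: Ww
W/IV-2 un III-2×III-1: Ww
⇒ W over [I-1,I-2,II-1,II-2,II-3,III-1,III-2,IV-1,IV-2]: 2 consistent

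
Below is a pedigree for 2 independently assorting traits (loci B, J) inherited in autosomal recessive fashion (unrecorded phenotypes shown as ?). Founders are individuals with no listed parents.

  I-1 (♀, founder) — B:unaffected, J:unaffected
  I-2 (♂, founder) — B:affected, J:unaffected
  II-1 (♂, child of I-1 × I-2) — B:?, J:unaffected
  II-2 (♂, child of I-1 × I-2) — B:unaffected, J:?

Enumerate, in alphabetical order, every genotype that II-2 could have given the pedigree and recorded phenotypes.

B/I-1 un ·: BB|Bb
B/I-2 aff ·: bb
B/II-1 ? I-1×I-2: Bb|bb
B/II-2 un I-1×I-2: Bb
⇒ B over [I-1,I-2,II-1,II-2]: 3 consistent
J/I-1 un ·: JJ|Jj
J/I-2 un ·: JJ|Jj
J/II-1 un I-1×I-2: JJ|Jj
J/II-2 ? I-1×I-2: JJ|Jj|jj
⇒ J over [I-1,I-2,II-1,II-2]: 15 consistent

II-2 ∈ {Bb JJ, Bb Jj, Bb jj}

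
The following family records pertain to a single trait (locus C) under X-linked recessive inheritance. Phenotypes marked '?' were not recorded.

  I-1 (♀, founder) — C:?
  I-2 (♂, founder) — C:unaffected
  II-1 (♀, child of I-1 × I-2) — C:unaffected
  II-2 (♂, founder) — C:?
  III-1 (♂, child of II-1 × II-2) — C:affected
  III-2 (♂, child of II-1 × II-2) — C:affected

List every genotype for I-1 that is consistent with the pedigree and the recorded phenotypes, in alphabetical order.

I-1 ∈ {X^CX^c, X^cX^c}

C/I-1 ? ·: X^CX^c|X^cX^c
C/I-2 un ·: X^CY
C/II-1 un I-1×I-2: X^CX^c
C/II-2 ? ·: X^CY|X^cY
C/III-1 aff II-1×II-2: X^cY
C/III-2 aff II-1×II-2: X^cY
⇒ C over [I-1,I-2,II-1,II-2,III-1,III-2]: 4 consistent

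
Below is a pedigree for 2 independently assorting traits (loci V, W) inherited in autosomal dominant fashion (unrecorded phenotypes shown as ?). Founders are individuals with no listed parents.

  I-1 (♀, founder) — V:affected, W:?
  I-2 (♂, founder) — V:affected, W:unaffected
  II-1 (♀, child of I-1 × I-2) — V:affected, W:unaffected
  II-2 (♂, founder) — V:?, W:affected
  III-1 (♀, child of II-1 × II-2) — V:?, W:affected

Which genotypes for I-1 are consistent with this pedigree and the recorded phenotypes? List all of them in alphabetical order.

I-1 ∈ {VV Ww, VV ww, Vv Ww, Vv ww}

V/I-1 aff ·: Vv|VV
V/I-2 aff ·: Vv|VV
V/II-1 aff I-1×I-2: Vv|VV
V/II-2 ? ·: vv|Vv|VV
V/III-1 ? II-1×II-2: vv|Vv|VV
⇒ V over [I-1,I-2,II-1,II-2,III-1]: 37 consistent
W/I-1 ? ·: ww|Ww
W/I-2 un ·: ww
W/II-1 un I-1×I-2: ww
W/II-2 aff ·: Ww|WW
W/III-1 aff II-1×II-2: Ww
⇒ W over [I-1,I-2,II-1,II-2,III-1]: 4 consistent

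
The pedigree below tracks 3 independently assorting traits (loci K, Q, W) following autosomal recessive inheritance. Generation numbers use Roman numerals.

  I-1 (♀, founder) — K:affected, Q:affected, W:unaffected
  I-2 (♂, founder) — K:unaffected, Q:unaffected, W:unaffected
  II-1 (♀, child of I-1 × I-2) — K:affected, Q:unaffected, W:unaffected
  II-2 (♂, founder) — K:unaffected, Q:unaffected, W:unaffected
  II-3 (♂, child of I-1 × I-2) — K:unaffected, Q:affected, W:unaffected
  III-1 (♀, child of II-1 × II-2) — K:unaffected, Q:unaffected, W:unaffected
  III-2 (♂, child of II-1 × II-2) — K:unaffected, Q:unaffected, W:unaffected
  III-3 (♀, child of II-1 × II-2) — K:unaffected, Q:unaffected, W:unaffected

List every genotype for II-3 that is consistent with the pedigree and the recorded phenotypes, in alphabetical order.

II-3 ∈ {Kk qq WW, Kk qq Ww}

K/I-1 aff ·: kk
K/I-2 un ·: Kk
K/II-1 aff I-1×I-2: kk
K/II-2 un ·: KK|Kk
K/II-3 un I-1×I-2: Kk
K/III-1 un II-1×II-2: Kk
K/III-2 un II-1×II-2: Kk
K/III-3 un II-1×II-2: Kk
⇒ K over [I-1,I-2,II-1,II-2,II-3,III-1,III-2,III-3]: 2 consistent
Q/I-1 aff ·: qq
Q/I-2 un ·: Qq
Q/II-1 un I-1×I-2: Qq
Q/II-2 un ·: QQ|Qq
Q/II-3 aff I-1×I-2: qq
Q/III-1 un II-1×II-2: QQ|Qq
Q/III-2 un II-1×II-2: QQ|Qq
Q/III-3 un II-1×II-2: QQ|Qq
⇒ Q over [I-1,I-2,II-1,II-2,II-3,III-1,III-2,III-3]: 16 consistent
W/I-1 un ·: WW|Ww
W/I-2 un ·: WW|Ww
W/II-1 un I-1×I-2: WW|Ww
W/II-2 un ·: WW|Ww
W/II-3 un I-1×I-2: WW|Ww
W/III-1 un II-1×II-2: WW|Ww
W/III-2 un II-1×II-2: WW|Ww
W/III-3 un II-1×II-2: WW|Ww
⇒ W over [I-1,I-2,II-1,II-2,II-3,III-1,III-2,III-3]: 159 consistent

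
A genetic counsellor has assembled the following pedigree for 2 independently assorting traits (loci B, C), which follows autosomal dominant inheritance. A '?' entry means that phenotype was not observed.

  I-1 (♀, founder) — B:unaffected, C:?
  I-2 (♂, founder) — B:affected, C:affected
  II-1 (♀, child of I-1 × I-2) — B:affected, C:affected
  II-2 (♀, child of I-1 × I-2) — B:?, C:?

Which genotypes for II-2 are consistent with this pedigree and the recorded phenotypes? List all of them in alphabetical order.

II-2 ∈ {Bb CC, Bb Cc, Bb cc, bb CC, bb Cc, bb cc}

B/I-1 un ·: bb
B/I-2 aff ·: Bb|BB
B/II-1 aff I-1×I-2: Bb
B/II-2 ? I-1×I-2: bb|Bb
⇒ B over [I-1,I-2,II-1,II-2]: 3 consistent
C/I-1 ? ·: cc|Cc|CC
C/I-2 aff ·: Cc|CC
C/II-1 aff I-1×I-2: Cc|CC
C/II-2 ? I-1×I-2: cc|Cc|CC
⇒ C over [I-1,I-2,II-1,II-2]: 18 consistent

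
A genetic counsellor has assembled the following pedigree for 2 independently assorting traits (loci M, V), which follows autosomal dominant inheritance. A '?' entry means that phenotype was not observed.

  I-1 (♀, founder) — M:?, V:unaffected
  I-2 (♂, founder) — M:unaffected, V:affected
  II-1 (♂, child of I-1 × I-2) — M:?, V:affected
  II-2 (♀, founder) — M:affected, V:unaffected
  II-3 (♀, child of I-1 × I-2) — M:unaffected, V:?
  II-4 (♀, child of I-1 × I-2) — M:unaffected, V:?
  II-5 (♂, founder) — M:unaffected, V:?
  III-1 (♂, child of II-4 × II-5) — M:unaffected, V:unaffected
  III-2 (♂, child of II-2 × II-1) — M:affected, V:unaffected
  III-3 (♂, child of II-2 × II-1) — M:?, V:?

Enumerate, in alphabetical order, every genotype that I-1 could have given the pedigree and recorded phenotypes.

M/I-1 ? ·: mm|Mm
M/I-2 un ·: mm
M/II-1 ? I-1×I-2: mm|Mm
M/II-2 aff ·: Mm|MM
M/II-3 un I-1×I-2: mm
M/II-4 un I-1×I-2: mm
M/II-5 un ·: mm
M/III-1 un II-4×II-5: mm
M/III-2 aff II-2×II-1: Mm|MM
M/III-3 ? II-2×II-1: mm|Mm|MM
⇒ M over [I-1,I-2,II-1,II-2,II-3,II-4,II-5,III-1,III-2,III-3]: 16 consistent
V/I-1 un ·: vv
V/I-2 aff ·: Vv|VV
V/II-1 aff I-1×I-2: Vv
V/II-2 un ·: vv
V/II-3 ? I-1×I-2: vv|Vv
V/II-4 ? I-1×I-2: vv|Vv
V/II-5 ? ·: vv|Vv
V/III-1 un II-4×II-5: vv
V/III-2 un II-2×II-1: vv
V/III-3 ? II-2×II-1: vv|Vv
⇒ V over [I-1,I-2,II-1,II-2,II-3,II-4,II-5,III-1,III-2,III-3]: 20 consistent

I-1 ∈ {Mm vv, mm vv}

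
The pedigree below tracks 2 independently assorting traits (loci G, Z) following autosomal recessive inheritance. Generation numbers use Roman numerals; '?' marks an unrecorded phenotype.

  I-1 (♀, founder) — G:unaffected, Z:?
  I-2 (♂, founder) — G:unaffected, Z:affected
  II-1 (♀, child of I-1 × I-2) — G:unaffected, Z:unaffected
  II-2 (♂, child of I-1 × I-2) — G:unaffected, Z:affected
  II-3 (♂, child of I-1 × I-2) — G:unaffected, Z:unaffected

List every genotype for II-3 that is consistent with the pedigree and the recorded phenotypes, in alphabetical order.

II-3 ∈ {GG Zz, Gg Zz}

G/I-1 un ·: GG|Gg
G/I-2 un ·: GG|Gg
G/II-1 un I-1×I-2: GG|Gg
G/II-2 un I-1×I-2: GG|Gg
G/II-3 un I-1×I-2: GG|Gg
⇒ G over [I-1,I-2,II-1,II-2,II-3]: 25 consistent
Z/I-1 ? ·: Zz
Z/I-2 aff ·: zz
Z/II-1 un I-1×I-2: Zz
Z/II-2 aff I-1×I-2: zz
Z/II-3 un I-1×I-2: Zz
⇒ Z over [I-1,I-2,II-1,II-2,II-3]: 1 consistent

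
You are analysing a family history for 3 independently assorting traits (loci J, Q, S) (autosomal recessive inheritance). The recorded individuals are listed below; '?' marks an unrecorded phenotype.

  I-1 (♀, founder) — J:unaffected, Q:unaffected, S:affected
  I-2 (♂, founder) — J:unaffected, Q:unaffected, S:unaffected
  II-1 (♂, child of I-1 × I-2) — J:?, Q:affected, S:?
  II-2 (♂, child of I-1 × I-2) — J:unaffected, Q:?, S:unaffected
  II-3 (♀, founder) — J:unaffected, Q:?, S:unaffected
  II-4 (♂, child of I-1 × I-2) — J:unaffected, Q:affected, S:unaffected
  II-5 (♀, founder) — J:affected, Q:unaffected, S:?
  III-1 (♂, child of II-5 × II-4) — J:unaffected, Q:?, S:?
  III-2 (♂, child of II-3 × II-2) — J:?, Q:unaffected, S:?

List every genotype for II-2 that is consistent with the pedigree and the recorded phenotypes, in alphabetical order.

J/I-1 un ·: JJ|Jj
J/I-2 un ·: JJ|Jj
J/II-1 ? I-1×I-2: JJ|Jj|jj
J/II-2 un I-1×I-2: JJ|Jj
J/II-3 un ·: JJ|Jj
J/II-4 un I-1×I-2: JJ|Jj
J/II-5 aff ·: jj
J/III-1 un II-5×II-4: Jj
J/III-2 ? II-3×II-2: JJ|Jj|jj
⇒ J over [I-1,I-2,II-1,II-2,II-3,II-4,II-5,III-1,III-2]: 115 consistent
Q/I-1 un ·: Qq
Q/I-2 un ·: Qq
Q/II-1 aff I-1×I-2: qq
Q/II-2 ? I-1×I-2: QQ|Qq|qq
Q/II-3 ? ·: QQ|Qq|qq
Q/II-4 aff I-1×I-2: qq
Q/II-5 un ·: QQ|Qq
Q/III-1 ? II-5×II-4: Qq|qq
Q/III-2 un II-3×II-2: QQ|Qq
⇒ Q over [I-1,I-2,II-1,II-2,II-3,II-4,II-5,III-1,III-2]: 33 consistent
S/I-1 aff ·: ss
S/I-2 un ·: SS|Ss
S/II-1 ? I-1×I-2: Ss|ss
S/II-2 un I-1×I-2: Ss
S/II-3 un ·: SS|Ss
S/II-4 un I-1×I-2: Ss
S/II-5 ? ·: SS|Ss|ss
S/III-1 ? II-5×II-4: SS|Ss|ss
S/III-2 ? II-3×II-2: SS|Ss|ss
⇒ S over [I-1,I-2,II-1,II-2,II-3,II-4,II-5,III-1,III-2]: 105 consistent

II-2 ∈ {JJ QQ Ss, JJ Qq Ss, JJ qq Ss, Jj QQ Ss, Jj Qq Ss, Jj qq Ss}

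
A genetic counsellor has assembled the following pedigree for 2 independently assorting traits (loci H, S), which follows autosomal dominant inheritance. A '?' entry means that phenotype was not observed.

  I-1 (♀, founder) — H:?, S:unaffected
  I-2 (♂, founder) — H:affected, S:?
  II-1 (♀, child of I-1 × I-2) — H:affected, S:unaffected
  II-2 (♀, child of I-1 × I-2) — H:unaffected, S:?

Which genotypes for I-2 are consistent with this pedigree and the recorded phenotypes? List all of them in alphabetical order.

I-2 ∈ {Hh Ss, Hh ss}

H/I-1 ? ·: hh|Hh
H/I-2 aff ·: Hh
H/II-1 aff I-1×I-2: Hh|HH
H/II-2 un I-1×I-2: hh
⇒ H over [I-1,I-2,II-1,II-2]: 3 consistent
S/I-1 un ·: ss
S/I-2 ? ·: ss|Ss
S/II-1 un I-1×I-2: ss
S/II-2 ? I-1×I-2: ss|Ss
⇒ S over [I-1,I-2,II-1,II-2]: 3 consistent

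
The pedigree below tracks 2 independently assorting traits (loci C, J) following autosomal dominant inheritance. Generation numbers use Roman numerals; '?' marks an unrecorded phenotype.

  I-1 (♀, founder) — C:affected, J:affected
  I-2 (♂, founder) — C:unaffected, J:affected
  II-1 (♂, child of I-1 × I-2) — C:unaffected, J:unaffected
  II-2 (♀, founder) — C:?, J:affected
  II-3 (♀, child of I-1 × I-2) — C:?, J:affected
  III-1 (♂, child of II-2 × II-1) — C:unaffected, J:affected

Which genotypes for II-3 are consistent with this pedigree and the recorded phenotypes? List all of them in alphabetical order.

C/I-1 aff ·: Cc
C/I-2 un ·: cc
C/II-1 un I-1×I-2: cc
C/II-2 ? ·: cc|Cc
C/II-3 ? I-1×I-2: cc|Cc
C/III-1 un II-2×II-1: cc
⇒ C over [I-1,I-2,II-1,II-2,II-3,III-1]: 4 consistent
J/I-1 aff ·: Jj
J/I-2 aff ·: Jj
J/II-1 un I-1×I-2: jj
J/II-2 aff ·: Jj|JJ
J/II-3 aff I-1×I-2: Jj|JJ
J/III-1 aff II-2×II-1: Jj
⇒ J over [I-1,I-2,II-1,II-2,II-3,III-1]: 4 consistent

II-3 ∈ {Cc JJ, Cc Jj, cc JJ, cc Jj}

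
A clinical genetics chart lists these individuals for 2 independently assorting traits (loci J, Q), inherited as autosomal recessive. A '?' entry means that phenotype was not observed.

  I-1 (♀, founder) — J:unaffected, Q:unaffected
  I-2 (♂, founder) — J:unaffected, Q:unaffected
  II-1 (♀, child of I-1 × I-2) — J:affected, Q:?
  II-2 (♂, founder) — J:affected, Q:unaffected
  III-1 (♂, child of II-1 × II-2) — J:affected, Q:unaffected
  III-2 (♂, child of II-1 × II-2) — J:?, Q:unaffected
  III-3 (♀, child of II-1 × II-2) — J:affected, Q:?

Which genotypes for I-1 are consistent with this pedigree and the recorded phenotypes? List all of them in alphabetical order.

J/I-1 un ·: Jj
J/I-2 un ·: Jj
J/II-1 aff I-1×I-2: jj
J/II-2 aff ·: jj
J/III-1 aff II-1×II-2: jj
J/III-2 ? II-1×II-2: jj
J/III-3 aff II-1×II-2: jj
⇒ J over [I-1,I-2,II-1,II-2,III-1,III-2,III-3]: 1 consistent
Q/I-1 un ·: QQ|Qq
Q/I-2 un ·: QQ|Qq
Q/II-1 ? I-1×I-2: QQ|Qq|qq
Q/II-2 un ·: QQ|Qq
Q/III-1 un II-1×II-2: QQ|Qq
Q/III-2 un II-1×II-2: QQ|Qq
Q/III-3 ? II-1×II-2: QQ|Qq|qq
⇒ Q over [I-1,I-2,II-1,II-2,III-1,III-2,III-3]: 99 consistent

I-1 ∈ {Jj QQ, Jj Qq}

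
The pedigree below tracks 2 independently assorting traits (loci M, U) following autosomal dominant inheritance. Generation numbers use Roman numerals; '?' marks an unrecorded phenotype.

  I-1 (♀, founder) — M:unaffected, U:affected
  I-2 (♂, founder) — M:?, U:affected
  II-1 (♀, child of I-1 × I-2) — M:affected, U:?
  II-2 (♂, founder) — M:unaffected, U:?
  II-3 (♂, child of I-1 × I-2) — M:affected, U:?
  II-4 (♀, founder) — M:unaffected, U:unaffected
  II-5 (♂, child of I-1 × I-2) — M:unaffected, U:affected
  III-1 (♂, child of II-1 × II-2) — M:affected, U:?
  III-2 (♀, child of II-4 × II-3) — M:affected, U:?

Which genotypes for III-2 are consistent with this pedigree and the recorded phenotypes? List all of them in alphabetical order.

M/I-1 un ·: mm
M/I-2 ? ·: Mm
M/II-1 aff I-1×I-2: Mm
M/II-2 un ·: mm
M/II-3 aff I-1×I-2: Mm
M/II-4 un ·: mm
M/II-5 un I-1×I-2: mm
M/III-1 aff II-1×II-2: Mm
M/III-2 aff II-4×II-3: Mm
⇒ M over [I-1,I-2,II-1,II-2,II-3,II-4,II-5,III-1,III-2]: 1 consistent
U/I-1 aff ·: Uu|UU
U/I-2 aff ·: Uu|UU
U/II-1 ? I-1×I-2: uu|Uu|UU
U/II-2 ? ·: uu|Uu|UU
U/II-3 ? I-1×I-2: uu|Uu|UU
U/II-4 un ·: uu
U/II-5 aff I-1×I-2: Uu|UU
U/III-1 ? II-1×II-2: uu|Uu|UU
U/III-2 ? II-4×II-3: uu|Uu
⇒ U over [I-1,I-2,II-1,II-2,II-3,II-4,II-5,III-1,III-2]: 256 consistent

III-2 ∈ {Mm Uu, Mm uu}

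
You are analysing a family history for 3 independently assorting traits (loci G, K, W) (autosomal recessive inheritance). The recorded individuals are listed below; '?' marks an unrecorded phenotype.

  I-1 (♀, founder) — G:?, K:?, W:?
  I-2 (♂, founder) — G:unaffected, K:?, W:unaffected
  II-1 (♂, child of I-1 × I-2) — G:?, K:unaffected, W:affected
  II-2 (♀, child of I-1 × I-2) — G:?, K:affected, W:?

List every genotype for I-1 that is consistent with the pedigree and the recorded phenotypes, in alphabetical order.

I-1 ∈ {GG Kk Ww, GG Kk ww, GG kk Ww, GG kk ww, Gg Kk Ww, Gg Kk ww, Gg kk Ww, Gg kk ww, gg Kk Ww, gg Kk ww, gg kk Ww, gg kk ww}

G/I-1 ? ·: GG|Gg|gg
G/I-2 un ·: GG|Gg
G/II-1 ? I-1×I-2: GG|Gg|gg
G/II-2 ? I-1×I-2: GG|Gg|gg
⇒ G over [I-1,I-2,II-1,II-2]: 23 consistent
K/I-1 ? ·: Kk|kk
K/I-2 ? ·: Kk|kk
K/II-1 un I-1×I-2: KK|Kk
K/II-2 aff I-1×I-2: kk
⇒ K over [I-1,I-2,II-1,II-2]: 4 consistent
W/I-1 ? ·: Ww|ww
W/I-2 un ·: Ww
W/II-1 aff I-1×I-2: ww
W/II-2 ? I-1×I-2: WW|Ww|ww
⇒ W over [I-1,I-2,II-1,II-2]: 5 consistent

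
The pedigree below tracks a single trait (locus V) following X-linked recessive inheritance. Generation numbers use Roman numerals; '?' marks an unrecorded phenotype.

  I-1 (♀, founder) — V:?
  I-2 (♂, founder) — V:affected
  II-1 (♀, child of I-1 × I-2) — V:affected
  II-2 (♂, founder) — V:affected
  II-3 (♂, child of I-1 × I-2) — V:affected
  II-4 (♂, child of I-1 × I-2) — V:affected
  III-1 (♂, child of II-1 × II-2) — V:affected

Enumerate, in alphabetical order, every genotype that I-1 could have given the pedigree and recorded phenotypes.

I-1 ∈ {X^VX^v, X^vX^v}

V/I-1 ? ·: X^VX^v|X^vX^v
V/I-2 aff ·: X^vY
V/II-1 aff I-1×I-2: X^vX^v
V/II-2 aff ·: X^vY
V/II-3 aff I-1×I-2: X^vY
V/II-4 aff I-1×I-2: X^vY
V/III-1 aff II-1×II-2: X^vY
⇒ V over [I-1,I-2,II-1,II-2,II-3,II-4,III-1]: 2 consistent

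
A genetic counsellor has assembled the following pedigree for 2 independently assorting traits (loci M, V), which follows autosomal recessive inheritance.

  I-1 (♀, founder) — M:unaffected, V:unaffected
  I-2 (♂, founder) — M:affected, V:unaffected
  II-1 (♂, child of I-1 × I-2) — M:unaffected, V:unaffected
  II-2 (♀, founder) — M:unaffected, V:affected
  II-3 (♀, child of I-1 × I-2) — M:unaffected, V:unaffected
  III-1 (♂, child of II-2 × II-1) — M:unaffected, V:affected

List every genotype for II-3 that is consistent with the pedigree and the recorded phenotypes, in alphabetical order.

M/I-1 un ·: MM|Mm
M/I-2 aff ·: mm
M/II-1 un I-1×I-2: Mm
M/II-2 un ·: MM|Mm
M/II-3 un I-1×I-2: Mm
M/III-1 un II-2×II-1: MM|Mm
⇒ M over [I-1,I-2,II-1,II-2,II-3,III-1]: 8 consistent
V/I-1 un ·: VV|Vv
V/I-2 un ·: VV|Vv
V/II-1 un I-1×I-2: Vv
V/II-2 aff ·: vv
V/II-3 un I-1×I-2: VV|Vv
V/III-1 aff II-2×II-1: vv
⇒ V over [I-1,I-2,II-1,II-2,II-3,III-1]: 6 consistent

II-3 ∈ {Mm VV, Mm Vv}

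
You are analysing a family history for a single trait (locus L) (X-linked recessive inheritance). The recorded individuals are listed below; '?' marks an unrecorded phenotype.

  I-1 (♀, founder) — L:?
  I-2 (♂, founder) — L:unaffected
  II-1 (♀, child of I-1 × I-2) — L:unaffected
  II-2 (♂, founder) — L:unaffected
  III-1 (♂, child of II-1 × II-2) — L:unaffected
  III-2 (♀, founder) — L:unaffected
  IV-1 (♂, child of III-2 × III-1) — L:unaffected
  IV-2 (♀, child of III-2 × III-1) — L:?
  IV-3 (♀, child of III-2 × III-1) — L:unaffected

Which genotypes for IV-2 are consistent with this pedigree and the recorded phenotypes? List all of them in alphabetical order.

IV-2 ∈ {X^LX^L, X^LX^l}

L/I-1 ? ·: X^LX^L|X^LX^l|X^lX^l
L/I-2 un ·: X^LY
L/II-1 un I-1×I-2: X^LX^L|X^LX^l
L/II-2 un ·: X^LY
L/III-1 un II-1×II-2: X^LY
L/III-2 un ·: X^LX^L|X^LX^l
L/IV-1 un III-2×III-1: X^LY
L/IV-2 ? III-2×III-1: X^LX^L|X^LX^l
L/IV-3 un III-2×III-1: X^LX^L|X^LX^l
⇒ L over [I-1,I-2,II-1,II-2,III-1,III-2,IV-1,IV-2,IV-3]: 20 consistent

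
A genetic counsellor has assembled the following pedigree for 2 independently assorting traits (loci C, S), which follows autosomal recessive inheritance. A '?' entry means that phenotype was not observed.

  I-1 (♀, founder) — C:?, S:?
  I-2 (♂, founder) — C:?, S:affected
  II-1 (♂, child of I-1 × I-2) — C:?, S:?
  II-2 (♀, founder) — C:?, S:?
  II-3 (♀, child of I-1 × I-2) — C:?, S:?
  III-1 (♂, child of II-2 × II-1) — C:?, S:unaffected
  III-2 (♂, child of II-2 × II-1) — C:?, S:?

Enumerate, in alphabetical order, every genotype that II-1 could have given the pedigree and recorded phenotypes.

C/I-1 ? ·: CC|Cc|cc
C/I-2 ? ·: CC|Cc|cc
C/II-1 ? I-1×I-2: CC|Cc|cc
C/II-2 ? ·: CC|Cc|cc
C/II-3 ? I-1×I-2: CC|Cc|cc
C/III-1 ? II-2×II-1: CC|Cc|cc
C/III-2 ? II-2×II-1: CC|Cc|cc
⇒ C over [I-1,I-2,II-1,II-2,II-3,III-1,III-2]: 317 consistent
S/I-1 ? ·: SS|Ss|ss
S/I-2 aff ·: ss
S/II-1 ? I-1×I-2: Ss|ss
S/II-2 ? ·: SS|Ss|ss
S/II-3 ? I-1×I-2: Ss|ss
S/III-1 un II-2×II-1: SS|Ss
S/III-2 ? II-2×II-1: SS|Ss|ss
⇒ S over [I-1,I-2,II-1,II-2,II-3,III-1,III-2]: 45 consistent

II-1 ∈ {CC Ss, CC ss, Cc Ss, Cc ss, cc Ss, cc ss}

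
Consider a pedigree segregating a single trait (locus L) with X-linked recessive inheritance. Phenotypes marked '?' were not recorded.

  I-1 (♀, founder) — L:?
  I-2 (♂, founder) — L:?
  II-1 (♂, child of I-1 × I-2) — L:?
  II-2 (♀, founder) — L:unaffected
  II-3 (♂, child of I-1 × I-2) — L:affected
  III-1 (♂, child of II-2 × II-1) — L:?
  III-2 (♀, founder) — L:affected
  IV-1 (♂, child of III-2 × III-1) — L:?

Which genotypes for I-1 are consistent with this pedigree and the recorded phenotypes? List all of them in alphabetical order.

L/I-1 ? ·: X^LX^l|X^lX^l
L/I-2 ? ·: X^LY|X^lY
L/II-1 ? I-1×I-2: X^LY|X^lY
L/II-2 un ·: X^LX^L|X^LX^l
L/II-3 aff I-1×I-2: X^lY
L/III-1 ? II-2×II-1: X^LY|X^lY
L/III-2 aff ·: X^lX^l
L/IV-1 ? III-2×III-1: X^lY
⇒ L over [I-1,I-2,II-1,II-2,II-3,III-1,III-2,IV-1]: 18 consistent

I-1 ∈ {X^LX^l, X^lX^l}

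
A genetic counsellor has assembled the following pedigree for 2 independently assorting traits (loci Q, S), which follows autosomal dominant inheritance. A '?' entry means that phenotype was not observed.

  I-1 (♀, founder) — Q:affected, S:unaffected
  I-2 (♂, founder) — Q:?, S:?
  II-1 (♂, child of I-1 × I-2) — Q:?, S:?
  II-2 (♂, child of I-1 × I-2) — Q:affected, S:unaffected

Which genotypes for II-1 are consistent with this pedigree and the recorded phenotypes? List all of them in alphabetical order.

Q/I-1 aff ·: Qq|QQ
Q/I-2 ? ·: qq|Qq|QQ
Q/II-1 ? I-1×I-2: qq|Qq|QQ
Q/II-2 aff I-1×I-2: Qq|QQ
⇒ Q over [I-1,I-2,II-1,II-2]: 18 consistent
S/I-1 un ·: ss
S/I-2 ? ·: ss|Ss
S/II-1 ? I-1×I-2: ss|Ss
S/II-2 un I-1×I-2: ss
⇒ S over [I-1,I-2,II-1,II-2]: 3 consistent

II-1 ∈ {QQ Ss, QQ ss, Qq Ss, Qq ss, qq Ss, qq ss}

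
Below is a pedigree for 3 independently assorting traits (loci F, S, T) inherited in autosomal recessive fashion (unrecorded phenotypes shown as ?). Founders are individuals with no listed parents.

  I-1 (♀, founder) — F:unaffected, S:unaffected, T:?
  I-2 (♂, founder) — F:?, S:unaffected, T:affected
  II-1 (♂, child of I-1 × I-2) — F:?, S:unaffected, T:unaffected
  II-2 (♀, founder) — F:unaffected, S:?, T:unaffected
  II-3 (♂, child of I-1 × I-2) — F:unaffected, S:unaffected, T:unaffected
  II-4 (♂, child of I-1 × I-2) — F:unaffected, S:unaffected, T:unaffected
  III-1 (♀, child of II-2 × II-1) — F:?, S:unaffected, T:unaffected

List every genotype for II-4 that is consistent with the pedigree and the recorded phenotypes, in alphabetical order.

F/I-1 un ·: FF|Ff
F/I-2 ? ·: FF|Ff|ff
F/II-1 ? I-1×I-2: FF|Ff|ff
F/II-2 un ·: FF|Ff
F/II-3 un I-1×I-2: FF|Ff
F/II-4 un I-1×I-2: FF|Ff
F/III-1 ? II-2×II-1: FF|Ff|ff
⇒ F over [I-1,I-2,II-1,II-2,II-3,II-4,III-1]: 124 consistent
S/I-1 un ·: SS|Ss
S/I-2 un ·: SS|Ss
S/II-1 un I-1×I-2: SS|Ss
S/II-2 ? ·: SS|Ss|ss
S/II-3 un I-1×I-2: SS|Ss
S/II-4 un I-1×I-2: SS|Ss
S/III-1 un II-2×II-1: SS|Ss
⇒ S over [I-1,I-2,II-1,II-2,II-3,II-4,III-1]: 112 consistent
T/I-1 ? ·: TT|Tt
T/I-2 aff ·: tt
T/II-1 un I-1×I-2: Tt
T/II-2 un ·: TT|Tt
T/II-3 un I-1×I-2: Tt
T/II-4 un I-1×I-2: Tt
T/III-1 un II-2×II-1: TT|Tt
⇒ T over [I-1,I-2,II-1,II-2,II-3,II-4,III-1]: 8 consistent

II-4 ∈ {FF SS Tt, FF Ss Tt, Ff SS Tt, Ff Ss Tt}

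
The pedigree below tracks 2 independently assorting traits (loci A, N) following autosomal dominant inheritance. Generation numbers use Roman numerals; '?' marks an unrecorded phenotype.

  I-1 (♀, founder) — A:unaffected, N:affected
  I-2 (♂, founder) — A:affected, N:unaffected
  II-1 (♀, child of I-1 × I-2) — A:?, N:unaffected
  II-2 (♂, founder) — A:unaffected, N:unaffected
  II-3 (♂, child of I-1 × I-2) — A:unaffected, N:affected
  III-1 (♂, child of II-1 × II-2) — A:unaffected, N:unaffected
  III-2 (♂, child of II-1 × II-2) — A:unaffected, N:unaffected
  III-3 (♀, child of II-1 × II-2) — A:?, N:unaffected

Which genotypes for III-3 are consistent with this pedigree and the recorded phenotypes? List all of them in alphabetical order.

III-3 ∈ {Aa nn, aa nn}

A/I-1 un ·: aa
A/I-2 aff ·: Aa
A/II-1 ? I-1×I-2: aa|Aa
A/II-2 un ·: aa
A/II-3 un I-1×I-2: aa
A/III-1 un II-1×II-2: aa
A/III-2 un II-1×II-2: aa
A/III-3 ? II-1×II-2: aa|Aa
⇒ A over [I-1,I-2,II-1,II-2,II-3,III-1,III-2,III-3]: 3 consistent
N/I-1 aff ·: Nn
N/I-2 un ·: nn
N/II-1 un I-1×I-2: nn
N/II-2 un ·: nn
N/II-3 aff I-1×I-2: Nn
N/III-1 un II-1×II-2: nn
N/III-2 un II-1×II-2: nn
N/III-3 un II-1×II-2: nn
⇒ N over [I-1,I-2,II-1,II-2,II-3,III-1,III-2,III-3]: 1 consistent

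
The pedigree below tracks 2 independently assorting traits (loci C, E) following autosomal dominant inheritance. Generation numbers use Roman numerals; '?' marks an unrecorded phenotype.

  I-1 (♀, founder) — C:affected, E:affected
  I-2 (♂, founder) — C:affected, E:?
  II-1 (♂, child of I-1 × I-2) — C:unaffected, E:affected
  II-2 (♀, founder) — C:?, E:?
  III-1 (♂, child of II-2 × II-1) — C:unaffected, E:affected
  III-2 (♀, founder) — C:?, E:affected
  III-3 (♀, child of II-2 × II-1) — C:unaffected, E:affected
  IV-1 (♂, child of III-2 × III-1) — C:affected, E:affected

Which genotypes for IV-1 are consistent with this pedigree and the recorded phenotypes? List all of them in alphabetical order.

C/I-1 aff ·: Cc
C/I-2 aff ·: Cc
C/II-1 un I-1×I-2: cc
C/II-2 ? ·: cc|Cc
C/III-1 un II-2×II-1: cc
C/III-2 ? ·: Cc|CC
C/III-3 un II-2×II-1: cc
C/IV-1 aff III-2×III-1: Cc
⇒ C over [I-1,I-2,II-1,II-2,III-1,III-2,III-3,IV-1]: 4 consistent
E/I-1 aff ·: Ee|EE
E/I-2 ? ·: ee|Ee|EE
E/II-1 aff I-1×I-2: Ee|EE
E/II-2 ? ·: ee|Ee|EE
E/III-1 aff II-2×II-1: Ee|EE
E/III-2 aff ·: Ee|EE
E/III-3 aff II-2×II-1: Ee|EE
E/IV-1 aff III-2×III-1: Ee|EE
⇒ E over [I-1,I-2,II-1,II-2,III-1,III-2,III-3,IV-1]: 244 consistent

IV-1 ∈ {Cc EE, Cc Ee}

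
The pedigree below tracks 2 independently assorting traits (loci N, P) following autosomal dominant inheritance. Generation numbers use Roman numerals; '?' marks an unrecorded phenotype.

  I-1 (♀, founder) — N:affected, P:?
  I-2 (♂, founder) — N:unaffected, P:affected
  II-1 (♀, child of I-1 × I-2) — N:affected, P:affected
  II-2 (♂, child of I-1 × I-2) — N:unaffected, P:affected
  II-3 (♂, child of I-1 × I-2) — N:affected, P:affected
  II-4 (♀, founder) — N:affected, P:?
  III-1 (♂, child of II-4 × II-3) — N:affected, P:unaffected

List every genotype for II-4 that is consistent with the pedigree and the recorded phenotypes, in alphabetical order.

N/I-1 aff ·: Nn
N/I-2 un ·: nn
N/II-1 aff I-1×I-2: Nn
N/II-2 un I-1×I-2: nn
N/II-3 aff I-1×I-2: Nn
N/II-4 aff ·: Nn|NN
N/III-1 aff II-4×II-3: Nn|NN
⇒ N over [I-1,I-2,II-1,II-2,II-3,II-4,III-1]: 4 consistent
P/I-1 ? ·: pp|Pp|PP
P/I-2 aff ·: Pp|PP
P/II-1 aff I-1×I-2: Pp|PP
P/II-2 aff I-1×I-2: Pp|PP
P/II-3 aff I-1×I-2: Pp
P/II-4 ? ·: pp|Pp
P/III-1 un II-4×II-3: pp
⇒ P over [I-1,I-2,II-1,II-2,II-3,II-4,III-1]: 28 consistent

II-4 ∈ {NN Pp, NN pp, Nn Pp, Nn pp}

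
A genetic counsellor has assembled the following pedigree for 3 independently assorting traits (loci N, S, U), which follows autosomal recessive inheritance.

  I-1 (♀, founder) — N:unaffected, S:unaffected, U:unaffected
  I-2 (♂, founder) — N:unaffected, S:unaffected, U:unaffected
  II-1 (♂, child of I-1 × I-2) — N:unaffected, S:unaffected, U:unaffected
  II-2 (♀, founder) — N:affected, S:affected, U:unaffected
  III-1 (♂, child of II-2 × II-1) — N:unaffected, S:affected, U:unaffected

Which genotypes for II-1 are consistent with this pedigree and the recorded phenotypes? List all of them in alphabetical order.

II-1 ∈ {NN Ss UU, NN Ss Uu, Nn Ss UU, Nn Ss Uu}

N/I-1 un ·: NN|Nn
N/I-2 un ·: NN|Nn
N/II-1 un I-1×I-2: NN|Nn
N/II-2 aff ·: nn
N/III-1 un II-2×II-1: Nn
⇒ N over [I-1,I-2,II-1,II-2,III-1]: 7 consistent
S/I-1 un ·: SS|Ss
S/I-2 un ·: SS|Ss
S/II-1 un I-1×I-2: Ss
S/II-2 aff ·: ss
S/III-1 aff II-2×II-1: ss
⇒ S over [I-1,I-2,II-1,II-2,III-1]: 3 consistent
U/I-1 un ·: UU|Uu
U/I-2 un ·: UU|Uu
U/II-1 un I-1×I-2: UU|Uu
U/II-2 un ·: UU|Uu
U/III-1 un II-2×II-1: UU|Uu
⇒ U over [I-1,I-2,II-1,II-2,III-1]: 24 consistent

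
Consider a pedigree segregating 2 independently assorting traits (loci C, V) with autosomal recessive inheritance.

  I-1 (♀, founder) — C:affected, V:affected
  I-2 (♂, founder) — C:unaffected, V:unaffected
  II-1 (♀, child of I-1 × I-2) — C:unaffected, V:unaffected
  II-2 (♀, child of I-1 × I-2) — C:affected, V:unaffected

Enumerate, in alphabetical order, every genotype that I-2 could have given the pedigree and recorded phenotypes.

I-2 ∈ {Cc VV, Cc Vv}

C/I-1 aff ·: cc
C/I-2 un ·: Cc
C/II-1 un I-1×I-2: Cc
C/II-2 aff I-1×I-2: cc
⇒ C over [I-1,I-2,II-1,II-2]: 1 consistent
V/I-1 aff ·: vv
V/I-2 un ·: VV|Vv
V/II-1 un I-1×I-2: Vv
V/II-2 un I-1×I-2: Vv
⇒ V over [I-1,I-2,II-1,II-2]: 2 consistent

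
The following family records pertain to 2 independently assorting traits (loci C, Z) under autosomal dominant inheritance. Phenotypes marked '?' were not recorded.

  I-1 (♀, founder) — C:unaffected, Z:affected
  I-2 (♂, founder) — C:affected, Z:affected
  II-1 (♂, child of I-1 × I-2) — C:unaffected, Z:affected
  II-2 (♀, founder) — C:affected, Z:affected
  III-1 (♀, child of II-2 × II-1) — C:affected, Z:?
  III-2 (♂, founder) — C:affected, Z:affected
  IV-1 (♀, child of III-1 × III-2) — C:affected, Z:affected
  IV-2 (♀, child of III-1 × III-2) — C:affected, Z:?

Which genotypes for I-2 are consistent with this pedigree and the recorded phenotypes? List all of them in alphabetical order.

C/I-1 un ·: cc
C/I-2 aff ·: Cc
C/II-1 un I-1×I-2: cc
C/II-2 aff ·: Cc|CC
C/III-1 aff II-2×II-1: Cc
C/III-2 aff ·: Cc|CC
C/IV-1 aff III-1×III-2: Cc|CC
C/IV-2 aff III-1×III-2: Cc|CC
⇒ C over [I-1,I-2,II-1,II-2,III-1,III-2,IV-1,IV-2]: 16 consistent
Z/I-1 aff ·: Zz|ZZ
Z/I-2 aff ·: Zz|ZZ
Z/II-1 aff I-1×I-2: Zz|ZZ
Z/II-2 aff ·: Zz|ZZ
Z/III-1 ? II-2×II-1: zz|Zz|ZZ
Z/III-2 aff ·: Zz|ZZ
Z/IV-1 aff III-1×III-2: Zz|ZZ
Z/IV-2 ? III-1×III-2: zz|Zz|ZZ
⇒ Z over [I-1,I-2,II-1,II-2,III-1,III-2,IV-1,IV-2]: 179 consistent

I-2 ∈ {Cc ZZ, Cc Zz}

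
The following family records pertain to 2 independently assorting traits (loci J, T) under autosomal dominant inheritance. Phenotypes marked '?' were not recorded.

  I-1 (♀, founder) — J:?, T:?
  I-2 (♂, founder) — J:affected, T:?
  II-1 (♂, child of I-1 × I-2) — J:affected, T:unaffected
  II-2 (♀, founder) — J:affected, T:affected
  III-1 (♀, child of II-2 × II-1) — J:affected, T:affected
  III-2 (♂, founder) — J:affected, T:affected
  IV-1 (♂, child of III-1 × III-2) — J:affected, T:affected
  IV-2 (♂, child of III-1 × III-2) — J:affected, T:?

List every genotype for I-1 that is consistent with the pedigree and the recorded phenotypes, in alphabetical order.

J/I-1 ? ·: jj|Jj|JJ
J/I-2 aff ·: Jj|JJ
J/II-1 aff I-1×I-2: Jj|JJ
J/II-2 aff ·: Jj|JJ
J/III-1 aff II-2×II-1: Jj|JJ
J/III-2 aff ·: Jj|JJ
J/IV-1 aff III-1×III-2: Jj|JJ
J/IV-2 aff III-1×III-2: Jj|JJ
⇒ J over [I-1,I-2,II-1,II-2,III-1,III-2,IV-1,IV-2]: 202 consistent
T/I-1 ? ·: tt|Tt
T/I-2 ? ·: tt|Tt
T/II-1 un I-1×I-2: tt
T/II-2 aff ·: Tt|TT
T/III-1 aff II-2×II-1: Tt
T/III-2 aff ·: Tt|TT
T/IV-1 aff III-1×III-2: Tt|TT
T/IV-2 ? III-1×III-2: tt|Tt|TT
⇒ T over [I-1,I-2,II-1,II-2,III-1,III-2,IV-1,IV-2]: 80 consistent

I-1 ∈ {JJ Tt, JJ tt, Jj Tt, Jj tt, jj Tt, jj tt}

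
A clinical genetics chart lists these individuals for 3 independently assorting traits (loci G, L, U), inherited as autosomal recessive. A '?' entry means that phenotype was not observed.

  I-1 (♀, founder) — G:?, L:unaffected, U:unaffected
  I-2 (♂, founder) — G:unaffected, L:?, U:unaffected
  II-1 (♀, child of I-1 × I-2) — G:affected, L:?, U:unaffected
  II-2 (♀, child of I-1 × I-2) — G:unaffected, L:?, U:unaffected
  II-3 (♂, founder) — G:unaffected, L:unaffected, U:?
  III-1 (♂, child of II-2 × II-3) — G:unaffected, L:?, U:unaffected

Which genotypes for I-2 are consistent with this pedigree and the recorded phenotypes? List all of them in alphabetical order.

I-2 ∈ {Gg LL UU, Gg LL Uu, Gg Ll UU, Gg Ll Uu, Gg ll UU, Gg ll Uu}

G/I-1 ? ·: Gg|gg
G/I-2 un ·: Gg
G/II-1 aff I-1×I-2: gg
G/II-2 un I-1×I-2: GG|Gg
G/II-3 un ·: GG|Gg
G/III-1 un II-2×II-3: GG|Gg
⇒ G over [I-1,I-2,II-1,II-2,II-3,III-1]: 11 consistent
L/I-1 un ·: LL|Ll
L/I-2 ? ·: LL|Ll|ll
L/II-1 ? I-1×I-2: LL|Ll|ll
L/II-2 ? I-1×I-2: LL|Ll|ll
L/II-3 un ·: LL|Ll
L/III-1 ? II-2×II-3: LL|Ll|ll
⇒ L over [I-1,I-2,II-1,II-2,II-3,III-1]: 89 consistent
U/I-1 un ·: UU|Uu
U/I-2 un ·: UU|Uu
U/II-1 un I-1×I-2: UU|Uu
U/II-2 un I-1×I-2: UU|Uu
U/II-3 ? ·: UU|Uu|uu
U/III-1 un II-2×II-3: UU|Uu
⇒ U over [I-1,I-2,II-1,II-2,II-3,III-1]: 58 consistent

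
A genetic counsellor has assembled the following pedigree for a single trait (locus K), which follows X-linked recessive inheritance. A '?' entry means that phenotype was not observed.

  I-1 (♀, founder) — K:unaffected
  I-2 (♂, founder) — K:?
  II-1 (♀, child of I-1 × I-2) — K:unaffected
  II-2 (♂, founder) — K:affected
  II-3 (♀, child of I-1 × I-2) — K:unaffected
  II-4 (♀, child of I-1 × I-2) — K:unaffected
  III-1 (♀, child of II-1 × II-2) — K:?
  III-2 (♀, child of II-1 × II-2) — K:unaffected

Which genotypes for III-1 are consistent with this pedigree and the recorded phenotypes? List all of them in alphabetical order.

III-1 ∈ {X^KX^k, X^kX^k}

K/I-1 un ·: X^KX^K|X^KX^k
K/I-2 ? ·: X^KY|X^kY
K/II-1 un I-1×I-2: X^KX^K|X^KX^k
K/II-2 aff ·: X^kY
K/II-3 un I-1×I-2: X^KX^K|X^KX^k
K/II-4 un I-1×I-2: X^KX^K|X^KX^k
K/III-1 ? II-1×II-2: X^KX^k|X^kX^k
K/III-2 un II-1×II-2: X^KX^k
⇒ K over [I-1,I-2,II-1,II-2,II-3,II-4,III-1,III-2]: 17 consistent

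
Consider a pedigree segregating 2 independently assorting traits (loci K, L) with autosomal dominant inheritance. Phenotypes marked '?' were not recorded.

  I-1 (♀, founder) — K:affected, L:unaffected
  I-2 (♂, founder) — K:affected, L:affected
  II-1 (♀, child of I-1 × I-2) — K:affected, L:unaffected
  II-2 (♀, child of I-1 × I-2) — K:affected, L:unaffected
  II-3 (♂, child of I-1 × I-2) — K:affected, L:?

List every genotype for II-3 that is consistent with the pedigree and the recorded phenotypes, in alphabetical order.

K/I-1 aff ·: Kk|KK
K/I-2 aff ·: Kk|KK
K/II-1 aff I-1×I-2: Kk|KK
K/II-2 aff I-1×I-2: Kk|KK
K/II-3 aff I-1×I-2: Kk|KK
⇒ K over [I-1,I-2,II-1,II-2,II-3]: 25 consistent
L/I-1 un ·: ll
L/I-2 aff ·: Ll
L/II-1 un I-1×I-2: ll
L/II-2 un I-1×I-2: ll
L/II-3 ? I-1×I-2: ll|Ll
⇒ L over [I-1,I-2,II-1,II-2,II-3]: 2 consistent

II-3 ∈ {KK Ll, KK ll, Kk Ll, Kk ll}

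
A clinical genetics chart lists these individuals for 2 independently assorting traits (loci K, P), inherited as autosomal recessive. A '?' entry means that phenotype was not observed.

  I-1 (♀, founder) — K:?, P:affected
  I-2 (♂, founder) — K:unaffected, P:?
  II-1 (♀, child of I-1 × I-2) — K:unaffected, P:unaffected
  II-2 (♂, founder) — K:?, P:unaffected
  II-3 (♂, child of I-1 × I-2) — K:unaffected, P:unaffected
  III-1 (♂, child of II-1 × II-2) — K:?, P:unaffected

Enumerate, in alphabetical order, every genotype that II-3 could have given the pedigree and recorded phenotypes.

II-3 ∈ {KK Pp, Kk Pp}

K/I-1 ? ·: KK|Kk|kk
K/I-2 un ·: KK|Kk
K/II-1 un I-1×I-2: KK|Kk
K/II-2 ? ·: KK|Kk|kk
K/II-3 un I-1×I-2: KK|Kk
K/III-1 ? II-1×II-2: KK|Kk|kk
⇒ K over [I-1,I-2,II-1,II-2,II-3,III-1]: 84 consistent
P/I-1 aff ·: pp
P/I-2 ? ·: PP|Pp
P/II-1 un I-1×I-2: Pp
P/II-2 un ·: PP|Pp
P/II-3 un I-1×I-2: Pp
P/III-1 un II-1×II-2: PP|Pp
⇒ P over [I-1,I-2,II-1,II-2,II-3,III-1]: 8 consistent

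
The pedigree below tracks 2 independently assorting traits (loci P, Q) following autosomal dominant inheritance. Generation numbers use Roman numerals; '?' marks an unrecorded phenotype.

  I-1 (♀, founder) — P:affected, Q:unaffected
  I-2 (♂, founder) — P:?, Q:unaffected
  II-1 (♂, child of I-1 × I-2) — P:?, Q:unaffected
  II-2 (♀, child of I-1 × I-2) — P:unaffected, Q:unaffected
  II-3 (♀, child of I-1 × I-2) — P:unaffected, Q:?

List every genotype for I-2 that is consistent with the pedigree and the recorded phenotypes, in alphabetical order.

I-2 ∈ {Pp qq, pp qq}

P/I-1 aff ·: Pp
P/I-2 ? ·: pp|Pp
P/II-1 ? I-1×I-2: pp|Pp|PP
P/II-2 un I-1×I-2: pp
P/II-3 un I-1×I-2: pp
⇒ P over [I-1,I-2,II-1,II-2,II-3]: 5 consistent
Q/I-1 un ·: qq
Q/I-2 un ·: qq
Q/II-1 un I-1×I-2: qq
Q/II-2 un I-1×I-2: qq
Q/II-3 ? I-1×I-2: qq
⇒ Q over [I-1,I-2,II-1,II-2,II-3]: 1 consistent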